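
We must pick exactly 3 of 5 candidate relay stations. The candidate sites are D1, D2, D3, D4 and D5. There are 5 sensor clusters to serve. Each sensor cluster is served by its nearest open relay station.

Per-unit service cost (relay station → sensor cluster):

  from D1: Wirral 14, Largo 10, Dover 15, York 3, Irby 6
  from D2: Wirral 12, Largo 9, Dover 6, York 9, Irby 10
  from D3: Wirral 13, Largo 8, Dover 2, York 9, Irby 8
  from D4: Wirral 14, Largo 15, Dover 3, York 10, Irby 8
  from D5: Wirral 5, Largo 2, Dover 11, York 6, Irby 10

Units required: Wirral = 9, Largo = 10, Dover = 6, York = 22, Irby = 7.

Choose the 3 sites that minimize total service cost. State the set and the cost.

With exactly 3 open, each sensor cluster uses its cheapest among the chosen.
{D1, D3, D5}: Wirral→D5 5·9=45, Largo→D5 2·10=20, Dover→D3 2·6=12, York→D1 3·22=66, Irby→D1 6·7=42. Service cost 185.
{D1, D4, D5}: service cost 191
{D1, D2, D5}: service cost 209
Among all 10 size-3 choices, {D1, D3, D5} is lowest.

Choose D1, D3 and D5; total service cost 185.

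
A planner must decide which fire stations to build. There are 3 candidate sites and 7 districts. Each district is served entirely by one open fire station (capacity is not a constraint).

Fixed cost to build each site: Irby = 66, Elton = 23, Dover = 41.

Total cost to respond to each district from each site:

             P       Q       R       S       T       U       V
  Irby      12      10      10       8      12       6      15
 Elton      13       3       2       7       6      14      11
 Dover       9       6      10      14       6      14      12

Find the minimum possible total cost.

For any fixed open set, each district goes to its cheapest open site; total = fixed + service.
{Elton}: P→Elton 13, Q→Elton 3, R→Elton 2, S→Elton 7, T→Elton 6, U→Elton 14, V→Elton 11. Service 56; fixed 23; total 79.
{Dover}: P→Dover 9, Q→Dover 6, R→Dover 10, S→Dover 14, T→Dover 6, U→Dover 14, V→Dover 12. Service 71; fixed 41; total 112.
{Elton, Dover}: P→Dover 9, Q→Elton 3, R→Elton 2, S→Elton 7, T→Elton 6, U→Elton 14, V→Elton 11. Service 52; fixed 64; total 116.
{Irby, Elton, Dover}: P→Dover 9, Q→Elton 3, R→Elton 2, S→Elton 7, T→Elton 6, U→Irby 6, V→Elton 11. Service 44; fixed 130; total 174.
No other subset beats 79.

Minimum total cost: 79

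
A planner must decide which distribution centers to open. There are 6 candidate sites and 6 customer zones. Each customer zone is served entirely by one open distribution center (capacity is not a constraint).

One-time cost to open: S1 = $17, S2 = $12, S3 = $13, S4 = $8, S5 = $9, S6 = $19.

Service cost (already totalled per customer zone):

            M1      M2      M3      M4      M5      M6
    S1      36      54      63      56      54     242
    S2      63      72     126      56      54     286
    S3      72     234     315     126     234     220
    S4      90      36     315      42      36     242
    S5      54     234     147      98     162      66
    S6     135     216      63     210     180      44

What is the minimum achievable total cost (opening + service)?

For any fixed open set, each customer zone goes to its cheapest open site; total = fixed + service.
{S1, S4, S6}: M1→S1 36, M2→S4 36, M3→S1 63, M4→S4 42, M5→S4 36, M6→S6 44. Service 257; fixed 44; total 301.
{S1, S4, S5, S6}: service 257 + fixed 53 = 310
{S4, S5, S6}: service 275 + fixed 36 = 311
{S1, S2, S3, S4, S5, S6}: M1→S1 36, M2→S4 36, M3→S1 63, M4→S4 42, M5→S4 36, M6→S6 44. Service 257; fixed 78; total 335.
No other subset beats 301.

Minimum total cost: 301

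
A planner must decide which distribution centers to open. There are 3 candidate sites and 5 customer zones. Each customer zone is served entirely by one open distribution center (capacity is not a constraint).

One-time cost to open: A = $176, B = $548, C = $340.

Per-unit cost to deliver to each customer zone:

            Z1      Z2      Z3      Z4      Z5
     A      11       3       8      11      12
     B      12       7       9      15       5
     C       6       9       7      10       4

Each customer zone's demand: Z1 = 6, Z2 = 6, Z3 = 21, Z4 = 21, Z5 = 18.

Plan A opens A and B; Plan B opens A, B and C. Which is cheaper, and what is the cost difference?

Plan A is cheaper by 250.

Plan A: {A, B}: Z1→A 11·6=66, Z2→A 3·6=18, Z3→A 8·21=168, Z4→A 11·21=231, Z5→B 5·18=90. Service 573; fixed 724; total 1297.
Plan B: {A, B, C}: Z1→C 6·6=36, Z2→A 3·6=18, Z3→C 7·21=147, Z4→C 10·21=210, Z5→C 4·18=72. Service 483; fixed 1064; total 1547.
Difference: |1297 − 1547| = 250.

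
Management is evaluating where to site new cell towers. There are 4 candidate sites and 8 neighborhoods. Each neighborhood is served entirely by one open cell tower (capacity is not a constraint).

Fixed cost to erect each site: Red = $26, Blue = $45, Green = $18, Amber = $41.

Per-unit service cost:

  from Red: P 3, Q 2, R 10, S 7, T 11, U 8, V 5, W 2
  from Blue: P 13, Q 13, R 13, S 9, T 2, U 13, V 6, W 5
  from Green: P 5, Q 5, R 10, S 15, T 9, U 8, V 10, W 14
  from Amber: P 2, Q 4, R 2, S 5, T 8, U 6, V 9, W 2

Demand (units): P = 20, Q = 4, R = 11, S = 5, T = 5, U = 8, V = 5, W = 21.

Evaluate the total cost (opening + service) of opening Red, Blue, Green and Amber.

Each neighborhood is assigned to its cheapest site among the open ones.
{Red, Blue, Green, Amber}: P→Amber 2·20=40, Q→Red 2·4=8, R→Amber 2·11=22, S→Amber 5·5=25, T→Blue 2·5=10, U→Amber 6·8=48, V→Red 5·5=25, W→Red 2·21=42. Service 220; fixed 130; total 350.

Total cost: 350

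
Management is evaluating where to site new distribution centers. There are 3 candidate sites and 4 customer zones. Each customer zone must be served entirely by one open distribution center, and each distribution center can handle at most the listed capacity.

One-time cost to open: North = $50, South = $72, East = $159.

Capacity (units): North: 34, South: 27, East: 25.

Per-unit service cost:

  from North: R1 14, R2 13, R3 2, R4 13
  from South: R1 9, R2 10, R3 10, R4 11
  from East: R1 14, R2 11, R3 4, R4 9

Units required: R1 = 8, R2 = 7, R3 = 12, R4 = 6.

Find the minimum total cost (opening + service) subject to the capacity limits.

Minimum total cost: 354

Open {North, South}: R1→South 9·8=72, R2→South 10·7=70, R3→North 2·12=24, R4→South 11·6=66.
Loads: North carries 12/34, South carries 21/27. Service 232; fixed 122; total 354.
Next best feasible plan costs 355.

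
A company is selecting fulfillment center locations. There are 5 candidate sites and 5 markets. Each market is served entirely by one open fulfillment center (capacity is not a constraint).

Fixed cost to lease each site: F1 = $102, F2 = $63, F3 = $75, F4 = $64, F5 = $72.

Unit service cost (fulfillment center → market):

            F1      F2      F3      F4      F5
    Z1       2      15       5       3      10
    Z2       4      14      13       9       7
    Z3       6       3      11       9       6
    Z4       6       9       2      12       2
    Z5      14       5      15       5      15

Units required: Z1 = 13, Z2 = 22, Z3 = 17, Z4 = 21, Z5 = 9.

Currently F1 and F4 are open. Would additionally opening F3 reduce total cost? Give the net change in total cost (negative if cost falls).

Current service cost with {F1, F4}: 387.
Adding F3: each market re-picks its cheapest; new service cost 303, saving 84.
Extra fixed cost: 75. Net change = 75 − 84 = -9.
(Totals: 553 → 544.)

Yes — net change −9 (cost falls by 9).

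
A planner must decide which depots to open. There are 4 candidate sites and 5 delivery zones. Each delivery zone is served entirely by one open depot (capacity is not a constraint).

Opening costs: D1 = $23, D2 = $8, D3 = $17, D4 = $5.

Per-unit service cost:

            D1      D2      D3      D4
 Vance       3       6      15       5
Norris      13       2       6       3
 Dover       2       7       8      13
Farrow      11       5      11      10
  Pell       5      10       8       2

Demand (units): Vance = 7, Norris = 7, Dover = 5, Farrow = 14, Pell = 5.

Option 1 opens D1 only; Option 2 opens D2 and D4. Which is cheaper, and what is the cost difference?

Option 2 is cheaper by 147.

Option 1: {D1}: Vance→D1 3·7=21, Norris→D1 13·7=91, Dover→D1 2·5=10, Farrow→D1 11·14=154, Pell→D1 5·5=25. Service 301; fixed 23; total 324.
Option 2: {D2, D4}: Vance→D4 5·7=35, Norris→D2 2·7=14, Dover→D2 7·5=35, Farrow→D2 5·14=70, Pell→D4 2·5=10. Service 164; fixed 13; total 177.
Difference: |324 − 177| = 147.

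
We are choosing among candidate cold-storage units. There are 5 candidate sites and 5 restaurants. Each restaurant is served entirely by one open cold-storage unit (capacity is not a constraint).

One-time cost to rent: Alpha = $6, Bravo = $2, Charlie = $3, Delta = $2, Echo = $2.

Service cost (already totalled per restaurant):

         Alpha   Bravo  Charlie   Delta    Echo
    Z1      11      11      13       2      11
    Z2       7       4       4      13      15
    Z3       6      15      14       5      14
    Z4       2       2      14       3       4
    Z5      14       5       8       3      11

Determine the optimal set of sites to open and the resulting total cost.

Open Bravo and Delta; minimum total cost 20.

For any fixed open set, each restaurant goes to its cheapest open site; total = fixed + service.
{Bravo, Delta}: Z1→Delta 2, Z2→Bravo 4, Z3→Delta 5, Z4→Bravo 2, Z5→Delta 3. Service 16; fixed 4; total 20.
{Bravo, Delta, Echo}: service 16 + fixed 6 = 22
{Charlie, Delta}: Z1→Delta 2, Z2→Charlie 4, Z3→Delta 5, Z4→Delta 3, Z5→Delta 3. Service 17; fixed 5; total 22.
{Alpha, Bravo, Charlie, Delta, Echo}: Z1→Delta 2, Z2→Bravo 4, Z3→Delta 5, Z4→Alpha 2, Z5→Delta 3. Service 16; fixed 15; total 31.
No other subset beats 20.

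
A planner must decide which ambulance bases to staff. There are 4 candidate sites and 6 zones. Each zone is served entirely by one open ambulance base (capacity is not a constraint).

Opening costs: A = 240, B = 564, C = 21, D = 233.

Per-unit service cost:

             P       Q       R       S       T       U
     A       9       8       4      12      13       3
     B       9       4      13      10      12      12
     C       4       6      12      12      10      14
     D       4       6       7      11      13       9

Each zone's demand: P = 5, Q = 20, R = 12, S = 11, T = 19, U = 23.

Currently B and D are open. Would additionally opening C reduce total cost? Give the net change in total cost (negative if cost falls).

Current service cost with {B, D}: 729.
Adding C: each zone re-picks its cheapest; new service cost 691, saving 38.
Extra fixed cost: 21. Net change = 21 − 38 = -17.
(Totals: 1526 → 1509.)

Yes — net change −17 (cost falls by 17).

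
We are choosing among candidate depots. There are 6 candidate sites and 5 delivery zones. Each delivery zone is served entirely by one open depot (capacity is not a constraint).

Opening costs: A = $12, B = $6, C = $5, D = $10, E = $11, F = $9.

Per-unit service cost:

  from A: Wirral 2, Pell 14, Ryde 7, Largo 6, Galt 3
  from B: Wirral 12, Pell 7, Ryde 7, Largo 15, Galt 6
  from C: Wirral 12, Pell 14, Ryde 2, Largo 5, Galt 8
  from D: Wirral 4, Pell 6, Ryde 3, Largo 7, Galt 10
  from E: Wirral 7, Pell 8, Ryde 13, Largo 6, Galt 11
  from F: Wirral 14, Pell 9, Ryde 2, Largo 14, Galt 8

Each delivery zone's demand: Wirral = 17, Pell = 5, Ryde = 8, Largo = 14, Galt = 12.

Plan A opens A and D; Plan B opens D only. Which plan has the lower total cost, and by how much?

Plan A is cheaper by 120.

Plan A: {A, D}: Wirral→A 2·17=34, Pell→D 6·5=30, Ryde→D 3·8=24, Largo→A 6·14=84, Galt→A 3·12=36. Service 208; fixed 22; total 230.
Plan B: {D}: Wirral→D 4·17=68, Pell→D 6·5=30, Ryde→D 3·8=24, Largo→D 7·14=98, Galt→D 10·12=120. Service 340; fixed 10; total 350.
Difference: |230 − 350| = 120.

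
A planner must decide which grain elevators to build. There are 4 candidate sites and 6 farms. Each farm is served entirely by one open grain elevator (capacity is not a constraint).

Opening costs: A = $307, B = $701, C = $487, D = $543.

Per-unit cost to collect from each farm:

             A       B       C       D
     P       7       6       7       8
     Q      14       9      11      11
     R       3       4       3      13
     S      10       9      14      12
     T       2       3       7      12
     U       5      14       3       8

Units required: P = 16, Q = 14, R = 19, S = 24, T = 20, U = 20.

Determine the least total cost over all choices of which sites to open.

Minimum total cost: 1052

For any fixed open set, each farm goes to its cheapest open site; total = fixed + service.
{A}: P→A 7·16=112, Q→A 14·14=196, R→A 3·19=57, S→A 10·24=240, T→A 2·20=40, U→A 5·20=100. Service 745; fixed 307; total 1052.
{C}: service 859 + fixed 487 = 1346
{A, C}: P→A 7·16=112, Q→C 11·14=154, R→A 3·19=57, S→A 10·24=240, T→A 2·20=40, U→C 3·20=60. Service 663; fixed 794; total 1457.
{A, B, C, D}: P→B 6·16=96, Q→B 9·14=126, R→A 3·19=57, S→B 9·24=216, T→A 2·20=40, U→C 3·20=60. Service 595; fixed 2038; total 2633.
No other subset beats 1052.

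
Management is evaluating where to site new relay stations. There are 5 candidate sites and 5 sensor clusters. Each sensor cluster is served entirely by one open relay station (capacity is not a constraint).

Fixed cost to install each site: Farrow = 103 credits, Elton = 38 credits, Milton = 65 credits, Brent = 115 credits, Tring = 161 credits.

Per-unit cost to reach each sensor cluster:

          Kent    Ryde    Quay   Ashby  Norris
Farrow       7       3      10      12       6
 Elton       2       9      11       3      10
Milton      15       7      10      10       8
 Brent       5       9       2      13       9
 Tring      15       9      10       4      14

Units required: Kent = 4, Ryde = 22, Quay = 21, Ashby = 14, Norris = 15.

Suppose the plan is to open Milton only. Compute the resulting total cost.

Total cost: 749

Each sensor cluster is assigned to its cheapest site among the open ones.
{Milton}: Kent→Milton 15·4=60, Ryde→Milton 7·22=154, Quay→Milton 10·21=210, Ashby→Milton 10·14=140, Norris→Milton 8·15=120. Service 684; fixed 65; total 749.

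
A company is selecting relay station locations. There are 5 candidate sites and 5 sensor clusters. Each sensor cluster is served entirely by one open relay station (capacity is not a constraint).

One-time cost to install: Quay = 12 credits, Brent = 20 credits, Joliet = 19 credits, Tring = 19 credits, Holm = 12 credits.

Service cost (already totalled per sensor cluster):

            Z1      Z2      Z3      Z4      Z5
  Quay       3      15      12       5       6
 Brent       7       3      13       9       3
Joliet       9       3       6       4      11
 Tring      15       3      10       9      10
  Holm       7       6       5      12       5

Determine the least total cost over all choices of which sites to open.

For any fixed open set, each sensor cluster goes to its cheapest open site; total = fixed + service.
{Holm}: Z1→Holm 7, Z2→Holm 6, Z3→Holm 5, Z4→Holm 12, Z5→Holm 5. Service 35; fixed 12; total 47.
{Quay, Holm}: service 24 + fixed 24 = 48
{Joliet}: Z1→Joliet 9, Z2→Joliet 3, Z3→Joliet 6, Z4→Joliet 4, Z5→Joliet 11. Service 33; fixed 19; total 52.
{Quay, Brent, Joliet, Tring, Holm}: service 18 + fixed 82 = 100
No other subset beats 47.

Minimum total cost: 47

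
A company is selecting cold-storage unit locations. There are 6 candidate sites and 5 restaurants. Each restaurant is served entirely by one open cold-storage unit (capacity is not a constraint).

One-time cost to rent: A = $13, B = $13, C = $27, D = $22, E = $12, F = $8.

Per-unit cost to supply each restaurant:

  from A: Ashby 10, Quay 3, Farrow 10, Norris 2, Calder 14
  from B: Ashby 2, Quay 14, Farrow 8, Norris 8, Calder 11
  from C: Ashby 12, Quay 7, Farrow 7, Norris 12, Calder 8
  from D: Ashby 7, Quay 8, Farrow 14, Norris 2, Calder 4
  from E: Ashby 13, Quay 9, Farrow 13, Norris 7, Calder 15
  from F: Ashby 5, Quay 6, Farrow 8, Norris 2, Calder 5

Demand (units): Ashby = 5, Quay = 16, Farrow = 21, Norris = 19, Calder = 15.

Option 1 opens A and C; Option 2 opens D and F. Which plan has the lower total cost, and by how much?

Option 1: {A, C}: Ashby→A 10·5=50, Quay→A 3·16=48, Farrow→C 7·21=147, Norris→A 2·19=38, Calder→C 8·15=120. Service 403; fixed 40; total 443.
Option 2: {D, F}: Ashby→F 5·5=25, Quay→F 6·16=96, Farrow→F 8·21=168, Norris→D 2·19=38, Calder→D 4·15=60. Service 387; fixed 30; total 417.
Difference: |443 − 417| = 26.

Option 2 is cheaper by 26.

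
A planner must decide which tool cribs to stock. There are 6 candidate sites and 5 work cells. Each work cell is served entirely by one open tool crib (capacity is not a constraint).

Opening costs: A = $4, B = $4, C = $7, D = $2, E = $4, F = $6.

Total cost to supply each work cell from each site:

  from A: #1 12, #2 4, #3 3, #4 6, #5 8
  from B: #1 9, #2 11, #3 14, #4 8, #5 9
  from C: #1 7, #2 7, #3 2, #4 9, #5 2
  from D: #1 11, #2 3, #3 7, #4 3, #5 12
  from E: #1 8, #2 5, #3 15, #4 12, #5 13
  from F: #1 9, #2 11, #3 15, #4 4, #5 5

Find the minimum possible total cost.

Minimum total cost: 26

For any fixed open set, each work cell goes to its cheapest open site; total = fixed + service.
{C, D}: #1→C 7, #2→D 3, #3→C 2, #4→D 3, #5→C 2. Service 17; fixed 9; total 26.
{A, C, D}: #1→C 7, #2→D 3, #3→C 2, #4→D 3, #5→C 2. Service 17; fixed 13; total 30.
{B, C, D}: service 17 + fixed 13 = 30
{A, B, C, D, E, F}: service 17 + fixed 27 = 44
No other subset beats 26.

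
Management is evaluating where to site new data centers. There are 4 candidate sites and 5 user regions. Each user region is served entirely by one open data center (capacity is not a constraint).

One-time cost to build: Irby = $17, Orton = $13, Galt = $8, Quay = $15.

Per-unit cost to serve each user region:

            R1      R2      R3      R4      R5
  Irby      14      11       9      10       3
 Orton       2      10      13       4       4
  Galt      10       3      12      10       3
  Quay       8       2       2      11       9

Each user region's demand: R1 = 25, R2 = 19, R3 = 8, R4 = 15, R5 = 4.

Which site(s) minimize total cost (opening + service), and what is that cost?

Open Orton and Quay; minimum total cost 208.

For any fixed open set, each user region goes to its cheapest open site; total = fixed + service.
{Orton, Quay}: R1→Orton 2·25=50, R2→Quay 2·19=38, R3→Quay 2·8=16, R4→Orton 4·15=60, R5→Orton 4·4=16. Service 180; fixed 28; total 208.
{Orton, Galt, Quay}: R1→Orton 2·25=50, R2→Quay 2·19=38, R3→Quay 2·8=16, R4→Orton 4·15=60, R5→Galt 3·4=12. Service 176; fixed 36; total 212.
{Irby, Orton, Quay}: R1→Orton 2·25=50, R2→Quay 2·19=38, R3→Quay 2·8=16, R4→Orton 4·15=60, R5→Irby 3·4=12. Service 176; fixed 45; total 221.
{Irby, Orton, Galt, Quay}: R1→Orton 2·25=50, R2→Quay 2·19=38, R3→Quay 2·8=16, R4→Orton 4·15=60, R5→Irby 3·4=12. Service 176; fixed 53; total 229.
(All 15 nonempty subsets were checked; Orton and Quay is lowest.)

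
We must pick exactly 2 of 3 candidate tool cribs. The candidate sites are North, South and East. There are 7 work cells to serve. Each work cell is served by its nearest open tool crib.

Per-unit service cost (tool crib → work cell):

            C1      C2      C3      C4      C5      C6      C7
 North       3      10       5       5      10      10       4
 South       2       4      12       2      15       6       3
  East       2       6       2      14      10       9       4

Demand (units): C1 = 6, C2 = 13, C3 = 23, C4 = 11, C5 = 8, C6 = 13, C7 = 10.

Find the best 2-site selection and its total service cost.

With exactly 2 open, each work cell uses its cheapest among the chosen.
{South, East}: C1→South 2·6=12, C2→South 4·13=52, C3→East 2·23=46, C4→South 2·11=22, C5→East 10·8=80, C6→South 6·13=78, C7→South 3·10=30. Service cost 320.
{North, South}: service cost 389
{North, East}: service cost 428
Among all 3 size-2 choices, {South, East} is lowest.

Choose South and East; total service cost 320.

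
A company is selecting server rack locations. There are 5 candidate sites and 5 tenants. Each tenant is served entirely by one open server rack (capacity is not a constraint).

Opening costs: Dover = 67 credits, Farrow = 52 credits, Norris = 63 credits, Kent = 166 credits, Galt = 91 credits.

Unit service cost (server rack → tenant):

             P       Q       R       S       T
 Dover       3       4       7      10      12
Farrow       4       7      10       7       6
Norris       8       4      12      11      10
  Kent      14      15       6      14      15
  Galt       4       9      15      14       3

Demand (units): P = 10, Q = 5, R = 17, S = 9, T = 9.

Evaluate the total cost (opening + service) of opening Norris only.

Each tenant is assigned to its cheapest site among the open ones.
{Norris}: P→Norris 8·10=80, Q→Norris 4·5=20, R→Norris 12·17=204, S→Norris 11·9=99, T→Norris 10·9=90. Service 493; fixed 63; total 556.

Total cost: 556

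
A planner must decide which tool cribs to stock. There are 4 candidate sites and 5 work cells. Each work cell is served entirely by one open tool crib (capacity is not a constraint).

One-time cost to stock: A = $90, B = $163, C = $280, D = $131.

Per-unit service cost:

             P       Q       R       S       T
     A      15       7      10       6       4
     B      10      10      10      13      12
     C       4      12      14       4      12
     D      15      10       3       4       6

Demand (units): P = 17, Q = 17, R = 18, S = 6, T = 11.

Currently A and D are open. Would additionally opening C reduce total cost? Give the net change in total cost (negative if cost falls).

Current service cost with {A, D}: 496.
Adding C: each work cell re-picks its cheapest; new service cost 309, saving 187.
Extra fixed cost: 280. Net change = 280 − 187 = 93.
(Totals: 717 → 810.)

No — net change +93 (cost rises by 93).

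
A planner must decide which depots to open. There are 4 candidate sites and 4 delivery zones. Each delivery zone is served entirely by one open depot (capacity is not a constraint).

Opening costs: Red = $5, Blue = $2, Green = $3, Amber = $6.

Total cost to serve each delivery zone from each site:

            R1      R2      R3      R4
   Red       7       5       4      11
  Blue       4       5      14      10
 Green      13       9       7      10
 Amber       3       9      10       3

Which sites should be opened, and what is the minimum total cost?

For any fixed open set, each delivery zone goes to its cheapest open site; total = fixed + service.
{Red, Amber}: R1→Amber 3, R2→Red 5, R3→Red 4, R4→Amber 3. Service 15; fixed 11; total 26.
{Red, Blue, Amber}: service 15 + fixed 13 = 28
{Red, Green, Amber}: service 15 + fixed 14 = 29
{Red, Blue, Green, Amber}: R1→Amber 3, R2→Red 5, R3→Red 4, R4→Amber 3. Service 15; fixed 16; total 31.
No other subset beats 26.

Open Red and Amber; minimum total cost 26.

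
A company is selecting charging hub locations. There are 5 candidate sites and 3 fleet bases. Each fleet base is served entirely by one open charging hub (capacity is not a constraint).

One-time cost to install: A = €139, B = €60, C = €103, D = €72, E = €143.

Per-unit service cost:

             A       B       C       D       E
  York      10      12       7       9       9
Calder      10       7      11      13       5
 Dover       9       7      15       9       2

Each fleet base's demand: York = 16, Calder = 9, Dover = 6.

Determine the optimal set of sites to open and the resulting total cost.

For any fixed open set, each fleet base goes to its cheapest open site; total = fixed + service.
{E}: York→E 9·16=144, Calder→E 5·9=45, Dover→E 2·6=12. Service 201; fixed 143; total 344.
{B}: service 297 + fixed 60 = 357
{B, C}: service 217 + fixed 163 = 380
{A, B, C, D, E}: York→C 7·16=112, Calder→E 5·9=45, Dover→E 2·6=12. Service 169; fixed 517; total 686.
No other subset beats 344.

Open E only; minimum total cost 344.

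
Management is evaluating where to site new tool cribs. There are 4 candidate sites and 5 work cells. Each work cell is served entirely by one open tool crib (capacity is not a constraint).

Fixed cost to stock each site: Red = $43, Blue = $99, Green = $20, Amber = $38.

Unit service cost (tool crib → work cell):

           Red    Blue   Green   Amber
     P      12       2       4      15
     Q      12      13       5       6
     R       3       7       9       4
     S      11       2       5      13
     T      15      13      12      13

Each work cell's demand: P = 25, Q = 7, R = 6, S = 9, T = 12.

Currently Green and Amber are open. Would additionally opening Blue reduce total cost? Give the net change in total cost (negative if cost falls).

Current service cost with {Green, Amber}: 348.
Adding Blue: each work cell re-picks its cheapest; new service cost 271, saving 77.
Extra fixed cost: 99. Net change = 99 − 77 = 22.
(Totals: 406 → 428.)

No — net change +22 (cost rises by 22).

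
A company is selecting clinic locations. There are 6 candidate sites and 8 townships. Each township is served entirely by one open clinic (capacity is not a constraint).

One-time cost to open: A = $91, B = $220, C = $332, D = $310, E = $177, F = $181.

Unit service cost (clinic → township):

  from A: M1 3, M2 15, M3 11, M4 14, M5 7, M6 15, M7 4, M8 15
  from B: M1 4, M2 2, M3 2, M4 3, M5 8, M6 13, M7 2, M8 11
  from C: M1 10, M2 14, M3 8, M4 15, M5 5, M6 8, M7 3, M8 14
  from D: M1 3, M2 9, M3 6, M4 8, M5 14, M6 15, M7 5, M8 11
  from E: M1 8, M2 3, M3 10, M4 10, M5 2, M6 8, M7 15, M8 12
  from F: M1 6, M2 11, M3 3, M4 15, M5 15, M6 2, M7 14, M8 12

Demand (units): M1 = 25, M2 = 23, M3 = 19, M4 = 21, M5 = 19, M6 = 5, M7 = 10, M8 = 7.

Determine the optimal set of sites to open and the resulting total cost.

Open B only; minimum total cost 781.

For any fixed open set, each township goes to its cheapest open site; total = fixed + service.
{B}: M1→B 4·25=100, M2→B 2·23=46, M3→B 2·19=38, M4→B 3·21=63, M5→B 8·19=152, M6→B 13·5=65, M7→B 2·10=20, M8→B 11·7=77. Service 561; fixed 220; total 781.
{B, E}: service 422 + fixed 397 = 819
{A, B}: M1→A 3·25=75, M2→B 2·23=46, M3→B 2·19=38, M4→B 3·21=63, M5→A 7·19=133, M6→B 13·5=65, M7→B 2·10=20, M8→B 11·7=77. Service 517; fixed 311; total 828.
{A, B, C, D, E, F}: service 367 + fixed 1311 = 1678
No other subset beats 781.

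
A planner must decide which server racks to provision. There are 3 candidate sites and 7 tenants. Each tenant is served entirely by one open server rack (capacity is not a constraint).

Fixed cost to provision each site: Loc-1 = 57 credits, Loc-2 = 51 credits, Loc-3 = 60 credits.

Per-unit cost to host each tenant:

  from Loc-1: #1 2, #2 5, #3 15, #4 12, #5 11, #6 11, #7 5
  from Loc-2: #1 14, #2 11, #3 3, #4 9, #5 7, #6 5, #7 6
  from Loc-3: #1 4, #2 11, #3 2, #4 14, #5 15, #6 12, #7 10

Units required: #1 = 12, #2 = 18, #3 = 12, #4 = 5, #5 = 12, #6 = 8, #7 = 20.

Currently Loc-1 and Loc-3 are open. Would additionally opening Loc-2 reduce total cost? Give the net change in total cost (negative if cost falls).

Current service cost with {Loc-1, Loc-3}: 518.
Adding Loc-2: each tenant re-picks its cheapest; new service cost 407, saving 111.
Extra fixed cost: 51. Net change = 51 − 111 = -60.
(Totals: 635 → 575.)

Yes — net change −60 (cost falls by 60).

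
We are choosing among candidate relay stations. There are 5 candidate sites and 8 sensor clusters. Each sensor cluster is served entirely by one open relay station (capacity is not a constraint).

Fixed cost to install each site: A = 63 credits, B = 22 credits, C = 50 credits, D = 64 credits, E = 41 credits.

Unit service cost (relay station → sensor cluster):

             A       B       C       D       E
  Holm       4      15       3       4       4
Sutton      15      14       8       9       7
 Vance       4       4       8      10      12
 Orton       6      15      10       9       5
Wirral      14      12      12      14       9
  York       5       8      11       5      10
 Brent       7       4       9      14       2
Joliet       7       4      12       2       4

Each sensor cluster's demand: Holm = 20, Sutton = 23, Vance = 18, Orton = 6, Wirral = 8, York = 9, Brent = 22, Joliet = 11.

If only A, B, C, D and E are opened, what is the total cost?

Total cost: 746

Each sensor cluster is assigned to its cheapest site among the open ones.
{A, B, C, D, E}: Holm→C 3·20=60, Sutton→E 7·23=161, Vance→A 4·18=72, Orton→E 5·6=30, Wirral→E 9·8=72, York→A 5·9=45, Brent→E 2·22=44, Joliet→D 2·11=22. Service 506; fixed 240; total 746.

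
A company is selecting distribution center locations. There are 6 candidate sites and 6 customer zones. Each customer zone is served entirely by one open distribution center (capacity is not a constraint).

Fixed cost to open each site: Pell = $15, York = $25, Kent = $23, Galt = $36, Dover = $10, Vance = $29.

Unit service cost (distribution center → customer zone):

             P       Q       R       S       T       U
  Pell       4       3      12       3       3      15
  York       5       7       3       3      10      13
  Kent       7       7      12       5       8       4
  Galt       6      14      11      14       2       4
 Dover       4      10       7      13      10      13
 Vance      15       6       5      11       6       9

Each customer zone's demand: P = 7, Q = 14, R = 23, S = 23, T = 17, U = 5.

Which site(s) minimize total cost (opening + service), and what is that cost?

Open Pell, York and Galt; minimum total cost 338.

For any fixed open set, each customer zone goes to its cheapest open site; total = fixed + service.
{Pell, York, Galt}: P→Pell 4·7=28, Q→Pell 3·14=42, R→York 3·23=69, S→Pell 3·23=69, T→Galt 2·17=34, U→Galt 4·5=20. Service 262; fixed 76; total 338.
{Pell, York, Kent}: service 279 + fixed 63 = 342
{Pell, York, Galt, Dover}: P→Pell 4·7=28, Q→Pell 3·14=42, R→York 3·23=69, S→Pell 3·23=69, T→Galt 2·17=34, U→Galt 4·5=20. Service 262; fixed 86; total 348.
{Pell, York, Kent, Galt, Dover, Vance}: P→Pell 4·7=28, Q→Pell 3·14=42, R→York 3·23=69, S→Pell 3·23=69, T→Galt 2·17=34, U→Kent 4·5=20. Service 262; fixed 138; total 400.
No other subset beats 338.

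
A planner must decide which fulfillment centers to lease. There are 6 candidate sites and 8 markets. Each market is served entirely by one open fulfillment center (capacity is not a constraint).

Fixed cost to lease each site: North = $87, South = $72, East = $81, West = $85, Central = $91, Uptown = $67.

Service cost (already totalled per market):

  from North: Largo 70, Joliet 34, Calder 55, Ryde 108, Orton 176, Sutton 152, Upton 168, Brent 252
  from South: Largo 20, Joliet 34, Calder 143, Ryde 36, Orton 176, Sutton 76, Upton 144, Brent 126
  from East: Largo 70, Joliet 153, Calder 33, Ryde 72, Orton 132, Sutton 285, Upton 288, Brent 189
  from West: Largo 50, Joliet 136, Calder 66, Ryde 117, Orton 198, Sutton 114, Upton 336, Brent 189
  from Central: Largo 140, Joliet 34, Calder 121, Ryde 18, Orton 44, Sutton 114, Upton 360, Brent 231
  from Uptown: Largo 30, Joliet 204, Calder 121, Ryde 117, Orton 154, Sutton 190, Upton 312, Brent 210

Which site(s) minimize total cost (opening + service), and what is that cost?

Open South, East and Central; minimum total cost 739.

For any fixed open set, each market goes to its cheapest open site; total = fixed + service.
{South, East, Central}: Largo→South 20, Joliet→South 34, Calder→East 33, Ryde→Central 18, Orton→Central 44, Sutton→South 76, Upton→South 144, Brent→South 126. Service 495; fixed 244; total 739.
{South, Central}: service 583 + fixed 163 = 746
{South, East}: service 601 + fixed 153 = 754
{North, South, East, West, Central, Uptown}: service 495 + fixed 483 = 978
No other subset beats 739.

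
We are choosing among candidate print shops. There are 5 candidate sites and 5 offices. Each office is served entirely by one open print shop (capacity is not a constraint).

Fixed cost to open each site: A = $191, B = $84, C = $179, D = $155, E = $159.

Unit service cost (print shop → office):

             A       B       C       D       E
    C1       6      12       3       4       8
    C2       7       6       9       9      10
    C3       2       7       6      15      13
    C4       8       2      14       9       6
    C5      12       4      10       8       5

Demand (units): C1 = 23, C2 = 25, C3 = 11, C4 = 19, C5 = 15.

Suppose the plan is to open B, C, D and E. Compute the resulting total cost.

Total cost: 960

Each office is assigned to its cheapest site among the open ones.
{B, C, D, E}: C1→C 3·23=69, C2→B 6·25=150, C3→C 6·11=66, C4→B 2·19=38, C5→B 4·15=60. Service 383; fixed 577; total 960.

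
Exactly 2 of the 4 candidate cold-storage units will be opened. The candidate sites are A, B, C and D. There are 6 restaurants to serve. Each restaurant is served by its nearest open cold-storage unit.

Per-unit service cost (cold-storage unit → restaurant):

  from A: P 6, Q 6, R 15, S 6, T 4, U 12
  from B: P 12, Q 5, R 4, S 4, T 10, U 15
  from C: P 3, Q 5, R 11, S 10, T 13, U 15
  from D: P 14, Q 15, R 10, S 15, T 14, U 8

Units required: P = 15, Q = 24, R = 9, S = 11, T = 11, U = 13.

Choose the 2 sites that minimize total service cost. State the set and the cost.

Choose A and B; total service cost 490.

With exactly 2 open, each restaurant uses its cheapest among the chosen.
{A, B}: P→A 6·15=90, Q→B 5·24=120, R→B 4·9=36, S→B 4·11=44, T→A 4·11=44, U→A 12·13=156. Service cost 490.
{A, C}: service cost 530
{A, D}: service cost 538
Among all 6 size-2 choices, {A, B} is lowest.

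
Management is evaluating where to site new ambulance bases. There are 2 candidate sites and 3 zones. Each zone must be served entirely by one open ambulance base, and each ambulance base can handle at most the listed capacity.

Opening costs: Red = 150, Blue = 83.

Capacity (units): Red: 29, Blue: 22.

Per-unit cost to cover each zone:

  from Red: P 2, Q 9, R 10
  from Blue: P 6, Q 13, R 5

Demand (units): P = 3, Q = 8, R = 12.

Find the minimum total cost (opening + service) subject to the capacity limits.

Open {Red}: P→Red 2·3=6, Q→Red 9·8=72, R→Red 10·12=120.
Loads: Red carries 23/29. Service 198; fixed 150; total 348.
Next best feasible plan costs 371.

Minimum total cost: 348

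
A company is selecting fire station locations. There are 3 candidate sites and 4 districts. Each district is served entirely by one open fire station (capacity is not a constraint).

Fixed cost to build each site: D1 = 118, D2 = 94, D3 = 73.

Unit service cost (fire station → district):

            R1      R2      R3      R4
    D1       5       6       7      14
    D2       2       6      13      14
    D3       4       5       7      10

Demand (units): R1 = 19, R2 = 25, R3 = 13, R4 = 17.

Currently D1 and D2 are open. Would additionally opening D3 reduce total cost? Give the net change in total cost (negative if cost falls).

Current service cost with {D1, D2}: 517.
Adding D3: each district re-picks its cheapest; new service cost 424, saving 93.
Extra fixed cost: 73. Net change = 73 − 93 = -20.
(Totals: 729 → 709.)

Yes — net change −20 (cost falls by 20).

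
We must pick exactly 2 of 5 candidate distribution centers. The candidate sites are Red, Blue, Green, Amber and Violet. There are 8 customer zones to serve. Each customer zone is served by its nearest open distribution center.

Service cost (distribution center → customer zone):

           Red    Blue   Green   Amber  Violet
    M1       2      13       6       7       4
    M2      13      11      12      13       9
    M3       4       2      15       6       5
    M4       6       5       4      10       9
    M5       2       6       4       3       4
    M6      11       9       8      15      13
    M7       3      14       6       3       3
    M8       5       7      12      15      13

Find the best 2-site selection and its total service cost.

Choose Red and Blue; total service cost 39.

With exactly 2 open, each customer zone uses its cheapest among the chosen.
{Red, Blue}: M1→Red 2, M2→Blue 11, M3→Blue 2, M4→Blue 5, M5→Red 2, M6→Blue 9, M7→Red 3, M8→Red 5. Service cost 39.
{Red, Green}: service cost 40
{Red, Violet}: service cost 42
Among all 10 size-2 choices, {Red, Blue} is lowest.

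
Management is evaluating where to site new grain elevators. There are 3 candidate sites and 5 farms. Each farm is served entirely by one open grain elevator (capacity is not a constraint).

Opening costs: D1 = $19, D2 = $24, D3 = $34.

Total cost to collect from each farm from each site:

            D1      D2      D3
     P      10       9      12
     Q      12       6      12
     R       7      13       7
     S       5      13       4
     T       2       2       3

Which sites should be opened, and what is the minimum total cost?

For any fixed open set, each farm goes to its cheapest open site; total = fixed + service.
{D1}: P→D1 10, Q→D1 12, R→D1 7, S→D1 5, T→D1 2. Service 36; fixed 19; total 55.
{D2}: P→D2 9, Q→D2 6, R→D2 13, S→D2 13, T→D2 2. Service 43; fixed 24; total 67.
{D1, D2}: P→D2 9, Q→D2 6, R→D1 7, S→D1 5, T→D1 2. Service 29; fixed 43; total 72.
{D1, D2, D3}: P→D2 9, Q→D2 6, R→D1 7, S→D3 4, T→D1 2. Service 28; fixed 77; total 105.
(All 7 nonempty subsets were checked; D1 only is lowest.)

Open D1 only; minimum total cost 55.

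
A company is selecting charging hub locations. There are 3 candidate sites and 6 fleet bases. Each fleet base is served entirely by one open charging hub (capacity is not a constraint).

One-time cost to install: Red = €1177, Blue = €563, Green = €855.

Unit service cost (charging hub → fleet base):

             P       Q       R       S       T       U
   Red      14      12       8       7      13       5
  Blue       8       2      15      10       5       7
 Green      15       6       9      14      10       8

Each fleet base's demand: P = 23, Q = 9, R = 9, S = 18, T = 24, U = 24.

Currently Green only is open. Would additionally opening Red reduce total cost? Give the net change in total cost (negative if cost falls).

Current service cost with {Green}: 1164.
Adding Red: each fleet base re-picks its cheapest; new service cost 934, saving 230.
Extra fixed cost: 1177. Net change = 1177 − 230 = 947.
(Totals: 2019 → 2966.)

No — net change +947 (cost rises by 947).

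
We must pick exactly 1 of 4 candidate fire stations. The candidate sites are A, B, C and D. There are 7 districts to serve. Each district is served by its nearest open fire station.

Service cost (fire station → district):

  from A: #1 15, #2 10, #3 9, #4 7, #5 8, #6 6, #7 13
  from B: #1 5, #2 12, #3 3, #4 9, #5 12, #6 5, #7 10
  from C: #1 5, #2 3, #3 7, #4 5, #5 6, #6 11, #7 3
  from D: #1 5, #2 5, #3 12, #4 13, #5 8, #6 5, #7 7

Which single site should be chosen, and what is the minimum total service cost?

With exactly 1 open, each district uses its cheapest among the chosen.
{C}: #1→C 5, #2→C 3, #3→C 7, #4→C 5, #5→C 6, #6→C 11, #7→C 3. Service cost 40.
{D}: service cost 55
{B}: service cost 56
Among all 4 size-1 choices, {C} is lowest.

Choose C only; total service cost 40.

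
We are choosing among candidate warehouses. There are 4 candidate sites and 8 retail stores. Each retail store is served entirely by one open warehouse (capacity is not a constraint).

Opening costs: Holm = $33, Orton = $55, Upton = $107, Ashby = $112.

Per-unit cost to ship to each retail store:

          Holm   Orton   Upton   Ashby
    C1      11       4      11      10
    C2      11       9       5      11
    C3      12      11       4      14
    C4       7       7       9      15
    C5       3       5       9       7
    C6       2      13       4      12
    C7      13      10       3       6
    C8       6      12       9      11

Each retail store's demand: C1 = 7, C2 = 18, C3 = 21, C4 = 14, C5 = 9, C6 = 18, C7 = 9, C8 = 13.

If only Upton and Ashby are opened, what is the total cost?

Total cost: 868

Each retail store is assigned to its cheapest site among the open ones.
{Upton, Ashby}: C1→Ashby 10·7=70, C2→Upton 5·18=90, C3→Upton 4·21=84, C4→Upton 9·14=126, C5→Ashby 7·9=63, C6→Upton 4·18=72, C7→Upton 3·9=27, C8→Upton 9·13=117. Service 649; fixed 219; total 868.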